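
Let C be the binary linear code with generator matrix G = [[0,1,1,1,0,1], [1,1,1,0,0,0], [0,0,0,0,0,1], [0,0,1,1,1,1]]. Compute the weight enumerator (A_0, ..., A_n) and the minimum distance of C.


Weight distribution: A_0 = 1, A_1 = 1, A_2 = 2, A_3 = 6, A_4 = 5, A_5 = 1. Minimum distance d = 1.

Enumerate all 2^4 = 16 messages m ∈ F_2^4.
For each, compute codeword c = mG in F_2^6, then tally its weight.
  m = 0000 → c = 000000, weight = 0.
  m = 1000 → c = 011101, weight = 4.
  m = 0100 → c = 111000, weight = 3.
  m = 1100 → c = 100101, weight = 3.
  m = 0010 → c = 000001, weight = 1.
  m = 1010 → c = 011100, weight = 3.
  m = 0110 → c = 111001, weight = 4.
  m = 1110 → c = 100100, weight = 2.
  m = 0001 → c = 001111, weight = 4.
  m = 1001 → c = 010010, weight = 2.
  m = 0101 → c = 110111, weight = 5.
  m = 1101 → c = 101010, weight = 3.
  m = 0011 → c = 001110, weight = 3.
  m = 1011 → c = 010011, weight = 3.
  m = 0111 → c = 110110, weight = 4.
  m = 1111 → c = 101011, weight = 4.
Tally weights:
  weight 0: 1 codewords.
  weight 1: 1 codewords.
  weight 2: 2 codewords.
  weight 3: 6 codewords.
  weight 4: 5 codewords.
  weight 5: 1 codewords.
Minimum distance d = smallest w > 0 with A_w > 0 = 1.
Sanity: Σ A_w = 16 = 2^4 = 16 ✓.


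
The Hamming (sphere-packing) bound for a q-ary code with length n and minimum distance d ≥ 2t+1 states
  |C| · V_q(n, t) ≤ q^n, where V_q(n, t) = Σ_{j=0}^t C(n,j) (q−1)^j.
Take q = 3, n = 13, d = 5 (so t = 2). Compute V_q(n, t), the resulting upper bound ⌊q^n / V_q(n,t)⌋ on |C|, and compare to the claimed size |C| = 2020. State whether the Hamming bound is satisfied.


V_q(n, t) = 339, q^n = 1594323, Hamming bound = 4703, |C| = 2020 ≤ bound (satisfied).

Step 1: Compute V_q(n, t) = Σ_{j=0}^2 C(n, j) (q−1)^j.
  j = 0: C(13,0)·(2)^0 = 1·1 = 1.
  j = 1: C(13,1)·(2)^1 = 13·2 = 26.
  j = 2: C(13,2)·(2)^2 = 78·4 = 312.
  V_q(n, t) = 1 + 26 + 312 = 339.
Step 2: q^n = 3^13 = 1594323.
Step 3: Hamming bound ⌊q^n / V_q(n,t)⌋ = ⌊1594323/339⌋ = 4703.
Step 4: Compare |C| = 2020 to 4703: satisfied.
The claimed |C| lies below the Hamming bound.


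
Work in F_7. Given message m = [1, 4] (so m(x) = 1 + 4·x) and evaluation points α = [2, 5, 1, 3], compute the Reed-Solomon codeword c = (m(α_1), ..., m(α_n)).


c = [2, 0, 5, 6]

Message polynomial: m(x) = 1 + 4·x (mod 7).
For each evaluation point α_i, compute m(α_i) mod 7:
  α_1 = 2: Horner steps 4 → 2, so m(2) = 2.
  α_2 = 5: Horner steps 4 → 0, so m(5) = 0.
  α_3 = 1: Horner steps 4 → 5, so m(1) = 5.
  α_4 = 3: Horner steps 4 → 6, so m(3) = 6.
Codeword c = [2, 0, 5, 6] ∈ F_7^4.


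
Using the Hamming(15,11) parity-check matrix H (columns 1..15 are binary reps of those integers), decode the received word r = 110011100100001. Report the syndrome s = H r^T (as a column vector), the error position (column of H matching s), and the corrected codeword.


s = (0, 0, 1, 0)^T, error position = 2, corrected codeword c = 100011100100001

Compute s = H r^T mod 2 one row at a time:
  s_1 = 0 + 0 + 1 + 0 + 0 + 0 + 0 + 1 = 2 ≡ 0 (mod 2).
  s_2 = 0 + 1 + 1 + 1 + 0 + 0 + 0 + 1 = 4 ≡ 0 (mod 2).
  s_3 = 1 + 0 + 1 + 1 + 1 + 0 + 0 + 1 = 5 ≡ 1 (mod 2).
  s_4 = 1 + 0 + 1 + 1 + 0 + 0 + 0 + 1 = 4 ≡ 0 (mod 2).
s = (0, 0, 1, 0)^T — this equals column 2 of H (binary 0010), so error is at position 2.
Correct: flip bit 2 of r = 110011100100001 to get c = 100011100100001.


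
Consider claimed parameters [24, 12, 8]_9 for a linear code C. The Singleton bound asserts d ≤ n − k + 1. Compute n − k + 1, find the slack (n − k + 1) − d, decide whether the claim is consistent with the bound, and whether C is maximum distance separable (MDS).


Singleton RHS = n − k + 1 = 13, slack = 5, bound satisfied, not MDS.

Singleton bound: d ≤ n − k + 1.
Here n = 24, k = 12, so n − k + 1 = 13.
Given d = 8, check d ≤ 13: YES.
Slack = (n − k + 1) − d = 5.
The code is NOT MDS (slack = 5 > 0).
Description: the claimed parameters are [24, 12, 8]_9; such a code would be non-MDS.


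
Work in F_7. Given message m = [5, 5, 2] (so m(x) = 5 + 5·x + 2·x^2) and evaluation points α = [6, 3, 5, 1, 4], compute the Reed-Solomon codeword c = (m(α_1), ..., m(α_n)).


c = [2, 3, 3, 5, 1]

Message polynomial: m(x) = 5 + 5·x + 2·x^2 (mod 7).
For each evaluation point α_i, compute m(α_i) mod 7:
  α_1 = 6: Horner steps 2 → 3 → 2, so m(6) = 2.
  α_2 = 3: Horner steps 2 → 4 → 3, so m(3) = 3.
  α_3 = 5: Horner steps 2 → 1 → 3, so m(5) = 3.
  α_4 = 1: Horner steps 2 → 0 → 5, so m(1) = 5.
  α_5 = 4: Horner steps 2 → 6 → 1, so m(4) = 1.
Codeword c = [2, 3, 3, 5, 1] ∈ F_7^5.


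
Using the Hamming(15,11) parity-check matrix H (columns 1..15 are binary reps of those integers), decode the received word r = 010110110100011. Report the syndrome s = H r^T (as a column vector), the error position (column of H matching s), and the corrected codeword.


s = (0, 1, 1, 1)^T, error position = 7, corrected codeword c = 010110010100011

Compute s = H r^T mod 2 one row at a time:
  s_1 = 1 + 0 + 1 + 0 + 0 + 0 + 1 + 1 = 4 ≡ 0 (mod 2).
  s_2 = 1 + 1 + 0 + 1 + 0 + 0 + 1 + 1 = 5 ≡ 1 (mod 2).
  s_3 = 1 + 0 + 0 + 1 + 1 + 0 + 1 + 1 = 5 ≡ 1 (mod 2).
  s_4 = 0 + 0 + 1 + 1 + 0 + 0 + 0 + 1 = 3 ≡ 1 (mod 2).
s = (0, 1, 1, 1)^T — this equals column 7 of H (binary 0111), so error is at position 7.
Correct: flip bit 7 of r = 010110110100011 to get c = 010110010100011.


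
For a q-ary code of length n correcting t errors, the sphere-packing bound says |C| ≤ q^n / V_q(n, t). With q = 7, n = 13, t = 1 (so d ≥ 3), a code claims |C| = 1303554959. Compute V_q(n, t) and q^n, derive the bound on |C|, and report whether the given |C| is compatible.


V_q(n, t) = 79, q^n = 96889010407, Hamming bound = 1226443169, |C| = 1303554959 > bound (violated).

Step 1: Compute V_q(n, t) = Σ_{j=0}^1 C(n, j) (q−1)^j.
  j = 0: C(13,0)·(6)^0 = 1·1 = 1.
  j = 1: C(13,1)·(6)^1 = 13·6 = 78.
  V_q(n, t) = 1 + 78 = 79.
Step 2: q^n = 7^13 = 96889010407.
Step 3: Hamming bound ⌊q^n / V_q(n,t)⌋ = ⌊96889010407/79⌋ = 1226443169.
Step 4: Compare |C| = 1303554959 to 1226443169: violated.
The claimed |C| lies above the Hamming bound, so no 7-ary code of length 13 with d ≥ 3 can have 1303554959 codewords.


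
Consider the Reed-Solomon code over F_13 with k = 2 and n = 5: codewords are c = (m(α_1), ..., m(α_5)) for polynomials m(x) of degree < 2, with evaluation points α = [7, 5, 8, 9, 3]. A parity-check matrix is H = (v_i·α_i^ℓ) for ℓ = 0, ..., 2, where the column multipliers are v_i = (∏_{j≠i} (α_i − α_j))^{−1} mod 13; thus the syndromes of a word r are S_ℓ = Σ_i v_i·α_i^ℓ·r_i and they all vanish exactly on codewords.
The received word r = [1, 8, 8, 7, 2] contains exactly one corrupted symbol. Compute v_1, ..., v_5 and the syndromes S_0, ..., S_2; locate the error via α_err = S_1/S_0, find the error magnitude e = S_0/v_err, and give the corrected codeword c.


S = (11, 10, 2), error at position 3, error magnitude e = 4, c = [1, 8, 4, 7, 2].

Step 1: column multipliers v_i = (∏_{j≠i}(α_i − α_j))^{−1} mod 13.
  i = 1 (α = 7): (7−5)(7−8)(7−9)(7−3) = 2·(−1)·(−2)·4 = 16 ≡ 3, so v_1 = 3^{−1} = 9 (mod 13).
  i = 2 (α = 5): (5−7)(5−8)(5−9)(5−3) = (−2)·(−3)·(−4)·2 = −48 ≡ 4, so v_2 = 4^{−1} = 10 (mod 13).
  i = 3 (α = 8): (8−7)(8−5)(8−9)(8−3) = 1·3·(−1)·5 = −15 ≡ 11, so v_3 = 11^{−1} = 6 (mod 13).
  i = 4 (α = 9): (9−7)(9−5)(9−8)(9−3) = 2·4·1·6 = 48 ≡ 9, so v_4 = 9^{−1} = 3 (mod 13).
  i = 5 (α = 3): (3−7)(3−5)(3−8)(3−9) = (−4)·(−2)·(−5)·(−6) = 240 ≡ 6, so v_5 = 6^{−1} = 11 (mod 13).
  v = [9, 10, 6, 3, 11].
Step 2: syndromes of r = [1, 8, 8, 7, 2] (all sums mod 13).
  S_0 = Σ v_i r_i = 9·1 + 10·8 + 6·8 + 3·7 + 11·2 = 180 ≡ 11.
  S_1 = Σ v_i α_i r_i = 9·7·1 + 10·5·8 + 6·8·8 + 3·9·7 + 11·3·2 = 1102 ≡ 10.
  α_i^2 mod 13 = [10, 12, 12, 3, 9].
  S_2 = Σ v_i α_i^2 r_i = 9·10·1 + 10·12·8 + 6·12·8 + 3·3·7 + 11·9·2 = 1887 ≡ 2.
  S = (11, 10, 2) ≠ 0, so r is not a codeword (an error is present).
Step 3: locate the error. For a single error e at position i, S_ℓ = v_i·e·α_i^ℓ, so α_err = S_1/S_0.
  S_0^{−1} = 11^{−1} = 6 (mod 13), so α_err = 10·6 = 60 ≡ 8 = α_3. Error position i = 3.
  Consistency check: S_2/S_1 = 2·4 = 8 ≡ 8 = α_err ✓ (single-error assumption holds).
Step 4: error magnitude e = S_0/v_3 = S_0·∏_{j≠3}(α_3 − α_j) = 11·11 = 121 ≡ 4 (mod 13).
Step 5: correct position 3: c_3 = r_3 − e = 8 − 4 ≡ 4 (mod 13). Hence c = [1, 8, 4, 7, 2].
  Check: interpolating c through the α_i gives m(x) = 6 + 3·x (degree < 2) with m(α_i) = c_i for every i, so c is indeed a codeword.


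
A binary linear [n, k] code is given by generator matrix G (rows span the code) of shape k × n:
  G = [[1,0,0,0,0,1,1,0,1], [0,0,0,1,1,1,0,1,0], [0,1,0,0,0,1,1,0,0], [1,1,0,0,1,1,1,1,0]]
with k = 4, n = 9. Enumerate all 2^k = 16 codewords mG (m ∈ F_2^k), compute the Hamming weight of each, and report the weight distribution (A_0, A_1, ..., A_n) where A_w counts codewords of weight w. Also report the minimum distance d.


Weight distribution: A_0 = 1, A_3 = 5, A_4 = 5, A_5 = 2, A_6 = 2, A_7 = 1. Minimum distance d = 3.

Enumerate all 2^4 = 16 messages m ∈ F_2^4.
For each, compute codeword c = mG in F_2^9, then tally its weight.
  m = 0000 → c = 000000000, weight = 0.
  m = 1000 → c = 100001101, weight = 4.
  m = 0100 → c = 000111010, weight = 4.
  m = 1100 → c = 100110111, weight = 6.
  m = 0010 → c = 010001100, weight = 3.
  m = 1010 → c = 110000001, weight = 3.
  m = 0110 → c = 010110110, weight = 5.
  m = 1110 → c = 110111011, weight = 7.
  m = 0001 → c = 110011110, weight = 6.
  m = 1001 → c = 010010011, weight = 4.
  m = 0101 → c = 110100100, weight = 4.
  m = 1101 → c = 010101001, weight = 4.
  m = 0011 → c = 100010010, weight = 3.
  m = 1011 → c = 000011111, weight = 5.
  m = 0111 → c = 100101000, weight = 3.
  m = 1111 → c = 000100101, weight = 3.
Tally weights:
  weight 0: 1 codewords.
  weight 3: 5 codewords.
  weight 4: 5 codewords.
  weight 5: 2 codewords.
  weight 6: 2 codewords.
  weight 7: 1 codewords.
Minimum distance d = smallest w > 0 with A_w > 0 = 3.
Sanity: Σ A_w = 16 = 2^4 = 16 ✓.


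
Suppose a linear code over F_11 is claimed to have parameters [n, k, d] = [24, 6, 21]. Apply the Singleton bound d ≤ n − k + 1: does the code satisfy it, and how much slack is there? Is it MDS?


Singleton RHS = n − k + 1 = 19, slack = -2, bound violated (no such code; not MDS).

Singleton bound: d ≤ n − k + 1.
Here n = 24, k = 6, so n − k + 1 = 19.
Given d = 21, check d ≤ 19: NO.
Slack = (n − k + 1) − d = -2.
The slack is negative: d = 21 exceeds n − k + 1 = 19 by 2, so the Singleton bound is violated and no linear [24, 6, 21]_11 code can exist. In particular it is not MDS (MDS requires d = n − k + 1 exactly).
Description: the claimed parameters are [24, 6, 21]_11; such a code would be impossible (violates the Singleton bound).


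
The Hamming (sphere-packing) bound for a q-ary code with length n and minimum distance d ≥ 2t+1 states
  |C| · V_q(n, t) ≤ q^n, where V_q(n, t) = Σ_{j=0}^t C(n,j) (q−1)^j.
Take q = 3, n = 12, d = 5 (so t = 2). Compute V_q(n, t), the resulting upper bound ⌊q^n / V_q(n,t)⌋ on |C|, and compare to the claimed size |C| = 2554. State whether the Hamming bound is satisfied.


V_q(n, t) = 289, q^n = 531441, Hamming bound = 1838, |C| = 2554 > bound (violated).

Step 1: Compute V_q(n, t) = Σ_{j=0}^2 C(n, j) (q−1)^j.
  j = 0: C(12,0)·(2)^0 = 1·1 = 1.
  j = 1: C(12,1)·(2)^1 = 12·2 = 24.
  j = 2: C(12,2)·(2)^2 = 66·4 = 264.
  V_q(n, t) = 1 + 24 + 264 = 289.
Step 2: q^n = 3^12 = 531441.
Step 3: Hamming bound ⌊q^n / V_q(n,t)⌋ = ⌊531441/289⌋ = 1838.
Step 4: Compare |C| = 2554 to 1838: violated.
The claimed |C| lies above the Hamming bound, so no 3-ary code of length 12 with d ≥ 5 can have 2554 codewords.


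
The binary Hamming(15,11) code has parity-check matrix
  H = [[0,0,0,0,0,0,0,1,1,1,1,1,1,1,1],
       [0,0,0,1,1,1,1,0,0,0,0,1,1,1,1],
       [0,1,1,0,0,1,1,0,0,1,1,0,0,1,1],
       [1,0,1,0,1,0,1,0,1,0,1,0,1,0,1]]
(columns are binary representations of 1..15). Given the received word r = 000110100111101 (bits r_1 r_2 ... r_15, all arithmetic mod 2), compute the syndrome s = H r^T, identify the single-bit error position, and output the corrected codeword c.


s = (1, 0, 0, 1)^T, error position = 9, corrected codeword c = 000110101111101

Compute s = H r^T mod 2 one row at a time:
  s_1 = 0 + 0 + 1 + 1 + 1 + 1 + 0 + 1 = 5 ≡ 1 (mod 2).
  s_2 = 1 + 1 + 0 + 1 + 1 + 1 + 0 + 1 = 6 ≡ 0 (mod 2).
  s_3 = 0 + 0 + 0 + 1 + 1 + 1 + 0 + 1 = 4 ≡ 0 (mod 2).
  s_4 = 0 + 0 + 1 + 1 + 0 + 1 + 1 + 1 = 5 ≡ 1 (mod 2).
s = (1, 0, 0, 1)^T — this equals column 9 of H (binary 1001), so error is at position 9.
Correct: flip bit 9 of r = 000110100111101 to get c = 000110101111101.


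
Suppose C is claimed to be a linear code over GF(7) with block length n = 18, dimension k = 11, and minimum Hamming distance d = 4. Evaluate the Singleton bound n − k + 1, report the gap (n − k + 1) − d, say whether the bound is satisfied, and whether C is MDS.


Singleton RHS = n − k + 1 = 8, slack = 4, bound satisfied, not MDS.

Singleton bound: d ≤ n − k + 1.
Here n = 18, k = 11, so n − k + 1 = 8.
Given d = 4, check d ≤ 8: YES.
Slack = (n − k + 1) − d = 4.
The code is NOT MDS (slack = 4 > 0).
Description: the claimed parameters are [18, 11, 4]_7; such a code would be non-MDS.


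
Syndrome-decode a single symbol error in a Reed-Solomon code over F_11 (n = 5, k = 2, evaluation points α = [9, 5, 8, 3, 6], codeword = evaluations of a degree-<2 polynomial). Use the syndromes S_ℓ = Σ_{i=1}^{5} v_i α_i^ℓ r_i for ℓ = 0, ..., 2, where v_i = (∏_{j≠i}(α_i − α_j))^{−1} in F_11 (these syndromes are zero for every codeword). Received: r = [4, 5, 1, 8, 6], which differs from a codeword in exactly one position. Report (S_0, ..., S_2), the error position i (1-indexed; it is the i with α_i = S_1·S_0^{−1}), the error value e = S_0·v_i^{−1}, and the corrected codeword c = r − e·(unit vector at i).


S = (10, 6, 8), error at position 2, error magnitude e = 2, c = [4, 3, 1, 8, 6].

Step 1: column multipliers v_i = (∏_{j≠i}(α_i − α_j))^{−1} mod 11.
  i = 1 (α = 9): (9−5)(9−8)(9−3)(9−6) = 4·1·6·3 = 72 ≡ 6, so v_1 = 6^{−1} = 2 (mod 11).
  i = 2 (α = 5): (5−9)(5−8)(5−3)(5−6) = (−4)·(−3)·2·(−1) = −24 ≡ 9, so v_2 = 9^{−1} = 5 (mod 11).
  i = 3 (α = 8): (8−9)(8−5)(8−3)(8−6) = (−1)·3·5·2 = −30 ≡ 3, so v_3 = 3^{−1} = 4 (mod 11).
  i = 4 (α = 3): (3−9)(3−5)(3−8)(3−6) = (−6)·(−2)·(−5)·(−3) = 180 ≡ 4, so v_4 = 4^{−1} = 3 (mod 11).
  i = 5 (α = 6): (6−9)(6−5)(6−8)(6−3) = (−3)·1·(−2)·3 = 18 ≡ 7, so v_5 = 7^{−1} = 8 (mod 11).
  v = [2, 5, 4, 3, 8].
Step 2: syndromes of r = [4, 5, 1, 8, 6] (all sums mod 11).
  S_0 = Σ v_i r_i = 2·4 + 5·5 + 4·1 + 3·8 + 8·6 = 109 ≡ 10.
  S_1 = Σ v_i α_i r_i = 2·9·4 + 5·5·5 + 4·8·1 + 3·3·8 + 8·6·6 = 589 ≡ 6.
  α_i^2 mod 11 = [4, 3, 9, 9, 3].
  S_2 = Σ v_i α_i^2 r_i = 2·4·4 + 5·3·5 + 4·9·1 + 3·9·8 + 8·3·6 = 503 ≡ 8.
  S = (10, 6, 8) ≠ 0, so r is not a codeword (an error is present).
Step 3: locate the error. For a single error e at position i, S_ℓ = v_i·e·α_i^ℓ, so α_err = S_1/S_0.
  S_0^{−1} = 10^{−1} = 10 (mod 11), so α_err = 6·10 = 60 ≡ 5 = α_2. Error position i = 2.
  Consistency check: S_2/S_1 = 8·2 = 16 ≡ 5 = α_err ✓ (single-error assumption holds).
Step 4: error magnitude e = S_0/v_2 = S_0·∏_{j≠2}(α_2 − α_j) = 10·9 = 90 ≡ 2 (mod 11).
Step 5: correct position 2: c_2 = r_2 − e = 5 − 2 ≡ 3 (mod 11). Hence c = [4, 3, 1, 8, 6].
  Check: interpolating c through the α_i gives m(x) = 10 + 3·x (degree < 2) with m(α_i) = c_i for every i, so c is indeed a codeword.


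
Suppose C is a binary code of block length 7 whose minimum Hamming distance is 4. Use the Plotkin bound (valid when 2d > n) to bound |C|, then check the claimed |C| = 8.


Plotkin bound M ≤ 8; given |C| = 8 ≤ bound (satisfied).

Check applicability: 2d = 8, n = 7.
2d − n = 1 > 0, so Plotkin applies.
Compute d/(2d−n) = 4/1 ≈ 4.0000.
⌊d/(2d−n)⌋ = 4.
Plotkin bound: M ≤ 2·4 = 8.
Given |C| = 8, check: satisfied.
This |C| is at the Plotkin bound.


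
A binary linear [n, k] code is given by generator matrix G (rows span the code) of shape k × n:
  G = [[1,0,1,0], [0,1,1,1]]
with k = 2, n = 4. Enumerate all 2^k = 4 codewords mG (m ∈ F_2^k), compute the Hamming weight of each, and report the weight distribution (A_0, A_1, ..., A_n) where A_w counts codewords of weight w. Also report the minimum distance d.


Weight distribution: A_0 = 1, A_2 = 1, A_3 = 2. Minimum distance d = 2.

Enumerate all 2^2 = 4 messages m ∈ F_2^2.
For each, compute codeword c = mG in F_2^4, then tally its weight.
  m = 00 → c = 0000, weight = 0.
  m = 10 → c = 1010, weight = 2.
  m = 01 → c = 0111, weight = 3.
  m = 11 → c = 1101, weight = 3.
Tally weights:
  weight 0: 1 codewords.
  weight 2: 1 codewords.
  weight 3: 2 codewords.
Minimum distance d = smallest w > 0 with A_w > 0 = 2.
Sanity: Σ A_w = 4 = 2^2 = 4 ✓.


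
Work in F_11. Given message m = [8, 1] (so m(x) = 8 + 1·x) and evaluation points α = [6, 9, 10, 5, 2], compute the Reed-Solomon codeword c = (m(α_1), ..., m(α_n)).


c = [3, 6, 7, 2, 10]

Message polynomial: m(x) = 8 + 1·x (mod 11).
For each evaluation point α_i, compute m(α_i) mod 11:
  α_1 = 6: Horner steps 1 → 3, so m(6) = 3.
  α_2 = 9: Horner steps 1 → 6, so m(9) = 6.
  α_3 = 10: Horner steps 1 → 7, so m(10) = 7.
  α_4 = 5: Horner steps 1 → 2, so m(5) = 2.
  α_5 = 2: Horner steps 1 → 10, so m(2) = 10.
Codeword c = [3, 6, 7, 2, 10] ∈ F_11^5.


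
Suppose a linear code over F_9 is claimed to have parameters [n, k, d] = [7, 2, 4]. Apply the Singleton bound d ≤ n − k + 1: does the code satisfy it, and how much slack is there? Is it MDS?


Singleton RHS = n − k + 1 = 6, slack = 2, bound satisfied, not MDS.

Singleton bound: d ≤ n − k + 1.
Here n = 7, k = 2, so n − k + 1 = 6.
Given d = 4, check d ≤ 6: YES.
Slack = (n − k + 1) − d = 2.
The code is NOT MDS (slack = 2 > 0).
Description: the claimed parameters are [7, 2, 4]_9; such a code would be non-MDS.


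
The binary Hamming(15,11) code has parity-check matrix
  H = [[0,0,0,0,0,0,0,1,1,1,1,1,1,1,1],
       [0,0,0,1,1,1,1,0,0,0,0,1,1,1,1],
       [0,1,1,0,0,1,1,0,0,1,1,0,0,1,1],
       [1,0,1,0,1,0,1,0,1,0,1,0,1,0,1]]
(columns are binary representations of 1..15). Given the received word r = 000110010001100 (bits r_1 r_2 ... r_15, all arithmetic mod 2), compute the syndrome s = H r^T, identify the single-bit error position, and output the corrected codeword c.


s = (1, 0, 0, 0)^T, error position = 8, corrected codeword c = 000110000001100

Compute s = H r^T mod 2 one row at a time:
  s_1 = 1 + 0 + 0 + 0 + 1 + 1 + 0 + 0 = 3 ≡ 1 (mod 2).
  s_2 = 1 + 1 + 0 + 0 + 1 + 1 + 0 + 0 = 4 ≡ 0 (mod 2).
  s_3 = 0 + 0 + 0 + 0 + 0 + 0 + 0 + 0 = 0 ≡ 0 (mod 2).
  s_4 = 0 + 0 + 1 + 0 + 0 + 0 + 1 + 0 = 2 ≡ 0 (mod 2).
s = (1, 0, 0, 0)^T — this equals column 8 of H (binary 1000), so error is at position 8.
Correct: flip bit 8 of r = 000110010001100 to get c = 000110000001100.


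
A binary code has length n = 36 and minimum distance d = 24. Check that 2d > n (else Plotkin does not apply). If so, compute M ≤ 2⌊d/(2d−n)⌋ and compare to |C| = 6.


Plotkin bound M ≤ 4; given |C| = 6 > bound (violated).

Check applicability: 2d = 48, n = 36.
2d − n = 12 > 0, so Plotkin applies.
Compute d/(2d−n) = 24/12 ≈ 2.0000.
⌊d/(2d−n)⌋ = 2.
Plotkin bound: M ≤ 2·2 = 4.
Given |C| = 6, check: VIOLATED.
This |C| is above the Plotkin bound, so no binary code with n = 36, d = 24 and 6 codewords exists.


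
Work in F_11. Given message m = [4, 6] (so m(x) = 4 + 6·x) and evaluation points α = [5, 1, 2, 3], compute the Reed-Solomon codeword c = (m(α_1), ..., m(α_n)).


c = [1, 10, 5, 0]

Message polynomial: m(x) = 4 + 6·x (mod 11).
For each evaluation point α_i, compute m(α_i) mod 11:
  α_1 = 5: Horner steps 6 → 1, so m(5) = 1.
  α_2 = 1: Horner steps 6 → 10, so m(1) = 10.
  α_3 = 2: Horner steps 6 → 5, so m(2) = 5.
  α_4 = 3: Horner steps 6 → 0, so m(3) = 0.
Codeword c = [1, 10, 5, 0] ∈ F_11^4.


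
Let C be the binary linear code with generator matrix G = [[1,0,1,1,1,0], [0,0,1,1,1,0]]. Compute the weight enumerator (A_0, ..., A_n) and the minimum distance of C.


Weight distribution: A_0 = 1, A_1 = 1, A_3 = 1, A_4 = 1. Minimum distance d = 1.

Enumerate all 2^2 = 4 messages m ∈ F_2^2.
For each, compute codeword c = mG in F_2^6, then tally its weight.
  m = 00 → c = 000000, weight = 0.
  m = 10 → c = 101110, weight = 4.
  m = 01 → c = 001110, weight = 3.
  m = 11 → c = 100000, weight = 1.
Tally weights:
  weight 0: 1 codewords.
  weight 1: 1 codewords.
  weight 3: 1 codewords.
  weight 4: 1 codewords.
Minimum distance d = smallest w > 0 with A_w > 0 = 1.
Sanity: Σ A_w = 4 = 2^2 = 4 ✓.


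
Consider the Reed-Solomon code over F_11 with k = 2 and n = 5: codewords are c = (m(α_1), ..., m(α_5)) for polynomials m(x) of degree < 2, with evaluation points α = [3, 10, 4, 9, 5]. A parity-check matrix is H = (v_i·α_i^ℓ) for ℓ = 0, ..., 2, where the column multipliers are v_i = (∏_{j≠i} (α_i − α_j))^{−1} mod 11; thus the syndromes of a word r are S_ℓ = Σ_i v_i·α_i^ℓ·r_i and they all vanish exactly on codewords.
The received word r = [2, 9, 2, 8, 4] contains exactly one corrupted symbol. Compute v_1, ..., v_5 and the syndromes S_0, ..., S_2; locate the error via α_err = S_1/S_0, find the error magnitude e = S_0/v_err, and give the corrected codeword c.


S = (7, 6, 2), error at position 3, error magnitude e = 10, c = [2, 9, 3, 8, 4].

Step 1: column multipliers v_i = (∏_{j≠i}(α_i − α_j))^{−1} mod 11.
  i = 1 (α = 3): (3−10)(3−4)(3−9)(3−5) = (−7)·(−1)·(−6)·(−2) = 84 ≡ 7, so v_1 = 7^{−1} = 8 (mod 11).
  i = 2 (α = 10): (10−3)(10−4)(10−9)(10−5) = 7·6·1·5 = 210 ≡ 1, so v_2 = 1^{−1} = 1 (mod 11).
  i = 3 (α = 4): (4−3)(4−10)(4−9)(4−5) = 1·(−6)·(−5)·(−1) = −30 ≡ 3, so v_3 = 3^{−1} = 4 (mod 11).
  i = 4 (α = 9): (9−3)(9−10)(9−4)(9−5) = 6·(−1)·5·4 = −120 ≡ 1, so v_4 = 1^{−1} = 1 (mod 11).
  i = 5 (α = 5): (5−3)(5−10)(5−4)(5−9) = 2·(−5)·1·(−4) = 40 ≡ 7, so v_5 = 7^{−1} = 8 (mod 11).
  v = [8, 1, 4, 1, 8].
Step 2: syndromes of r = [2, 9, 2, 8, 4] (all sums mod 11).
  S_0 = Σ v_i r_i = 8·2 + 1·9 + 4·2 + 1·8 + 8·4 = 73 ≡ 7.
  S_1 = Σ v_i α_i r_i = 8·3·2 + 1·10·9 + 4·4·2 + 1·9·8 + 8·5·4 = 402 ≡ 6.
  α_i^2 mod 11 = [9, 1, 5, 4, 3].
  S_2 = Σ v_i α_i^2 r_i = 8·9·2 + 1·1·9 + 4·5·2 + 1·4·8 + 8·3·4 = 321 ≡ 2.
  S = (7, 6, 2) ≠ 0, so r is not a codeword (an error is present).
Step 3: locate the error. For a single error e at position i, S_ℓ = v_i·e·α_i^ℓ, so α_err = S_1/S_0.
  S_0^{−1} = 7^{−1} = 8 (mod 11), so α_err = 6·8 = 48 ≡ 4 = α_3. Error position i = 3.
  Consistency check: S_2/S_1 = 2·2 = 4 ≡ 4 = α_err ✓ (single-error assumption holds).
Step 4: error magnitude e = S_0/v_3 = S_0·∏_{j≠3}(α_3 − α_j) = 7·3 = 21 ≡ 10 (mod 11).
Step 5: correct position 3: c_3 = r_3 − e = 2 − 10 ≡ 3 (mod 11). Hence c = [2, 9, 3, 8, 4].
  Check: interpolating c through the α_i gives m(x) = 10 + 1·x (degree < 2) with m(α_i) = c_i for every i, so c is indeed a codeword.


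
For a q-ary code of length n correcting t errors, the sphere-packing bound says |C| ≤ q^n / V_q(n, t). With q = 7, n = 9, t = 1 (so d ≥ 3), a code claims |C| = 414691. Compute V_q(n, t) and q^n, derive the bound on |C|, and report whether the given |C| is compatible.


V_q(n, t) = 55, q^n = 40353607, Hamming bound = 733701, |C| = 414691 ≤ bound (satisfied).

Step 1: Compute V_q(n, t) = Σ_{j=0}^1 C(n, j) (q−1)^j.
  j = 0: C(9,0)·(6)^0 = 1·1 = 1.
  j = 1: C(9,1)·(6)^1 = 9·6 = 54.
  V_q(n, t) = 1 + 54 = 55.
Step 2: q^n = 7^9 = 40353607.
Step 3: Hamming bound ⌊q^n / V_q(n,t)⌋ = ⌊40353607/55⌋ = 733701.
Step 4: Compare |C| = 414691 to 733701: satisfied.
The claimed |C| lies below the Hamming bound.


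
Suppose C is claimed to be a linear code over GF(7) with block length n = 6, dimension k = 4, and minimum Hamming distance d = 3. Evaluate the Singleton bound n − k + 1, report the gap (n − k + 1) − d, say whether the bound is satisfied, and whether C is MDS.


Singleton RHS = n − k + 1 = 3, slack = 0, bound satisfied, MDS.

Singleton bound: d ≤ n − k + 1.
Here n = 6, k = 4, so n − k + 1 = 3.
Given d = 3, check d ≤ 3: YES.
Slack = (n − k + 1) − d = 0.
The code is MDS (slack = 0).
Description: the claimed parameters are [6, 4, 3]_7; such a code would be MDS (meets Singleton bound).


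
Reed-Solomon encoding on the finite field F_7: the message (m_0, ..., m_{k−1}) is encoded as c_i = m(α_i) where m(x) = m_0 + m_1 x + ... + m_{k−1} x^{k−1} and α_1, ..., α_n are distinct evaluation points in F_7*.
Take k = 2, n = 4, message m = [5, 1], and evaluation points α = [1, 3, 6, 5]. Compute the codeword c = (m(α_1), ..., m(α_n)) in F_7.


c = [6, 1, 4, 3]

Message polynomial: m(x) = 5 + 1·x (mod 7).
For each evaluation point α_i, compute m(α_i) mod 7:
  α_1 = 1: Horner steps 1 → 6, so m(1) = 6.
  α_2 = 3: Horner steps 1 → 1, so m(3) = 1.
  α_3 = 6: Horner steps 1 → 4, so m(6) = 4.
  α_4 = 5: Horner steps 1 → 3, so m(5) = 3.
Codeword c = [6, 1, 4, 3] ∈ F_7^4.


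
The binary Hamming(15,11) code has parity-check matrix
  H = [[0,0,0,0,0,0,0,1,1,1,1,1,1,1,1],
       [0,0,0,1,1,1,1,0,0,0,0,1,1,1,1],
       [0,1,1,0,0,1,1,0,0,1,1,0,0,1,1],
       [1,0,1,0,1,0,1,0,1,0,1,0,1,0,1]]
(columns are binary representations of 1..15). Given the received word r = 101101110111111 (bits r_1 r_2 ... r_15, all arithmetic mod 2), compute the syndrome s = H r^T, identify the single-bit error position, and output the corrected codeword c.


s = (1, 1, 1, 0)^T, error position = 14, corrected codeword c = 101101110111101

Compute s = H r^T mod 2 one row at a time:
  s_1 = 1 + 0 + 1 + 1 + 1 + 1 + 1 + 1 = 7 ≡ 1 (mod 2).
  s_2 = 1 + 0 + 1 + 1 + 1 + 1 + 1 + 1 = 7 ≡ 1 (mod 2).
  s_3 = 0 + 1 + 1 + 1 + 1 + 1 + 1 + 1 = 7 ≡ 1 (mod 2).
  s_4 = 1 + 1 + 0 + 1 + 0 + 1 + 1 + 1 = 6 ≡ 0 (mod 2).
s = (1, 1, 1, 0)^T — this equals column 14 of H (binary 1110), so error is at position 14.
Correct: flip bit 14 of r = 101101110111111 to get c = 101101110111101.


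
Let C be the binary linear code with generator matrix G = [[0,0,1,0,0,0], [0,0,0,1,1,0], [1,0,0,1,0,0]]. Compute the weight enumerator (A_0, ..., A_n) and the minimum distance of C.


Weight distribution: A_0 = 1, A_1 = 1, A_2 = 3, A_3 = 3. Minimum distance d = 1.

Enumerate all 2^3 = 8 messages m ∈ F_2^3.
For each, compute codeword c = mG in F_2^6, then tally its weight.
  m = 000 → c = 000000, weight = 0.
  m = 100 → c = 001000, weight = 1.
  m = 010 → c = 000110, weight = 2.
  m = 110 → c = 001110, weight = 3.
  m = 001 → c = 100100, weight = 2.
  m = 101 → c = 101100, weight = 3.
  m = 011 → c = 100010, weight = 2.
  m = 111 → c = 101010, weight = 3.
Tally weights:
  weight 0: 1 codewords.
  weight 1: 1 codewords.
  weight 2: 3 codewords.
  weight 3: 3 codewords.
Minimum distance d = smallest w > 0 with A_w > 0 = 1.
Sanity: Σ A_w = 8 = 2^3 = 8 ✓.


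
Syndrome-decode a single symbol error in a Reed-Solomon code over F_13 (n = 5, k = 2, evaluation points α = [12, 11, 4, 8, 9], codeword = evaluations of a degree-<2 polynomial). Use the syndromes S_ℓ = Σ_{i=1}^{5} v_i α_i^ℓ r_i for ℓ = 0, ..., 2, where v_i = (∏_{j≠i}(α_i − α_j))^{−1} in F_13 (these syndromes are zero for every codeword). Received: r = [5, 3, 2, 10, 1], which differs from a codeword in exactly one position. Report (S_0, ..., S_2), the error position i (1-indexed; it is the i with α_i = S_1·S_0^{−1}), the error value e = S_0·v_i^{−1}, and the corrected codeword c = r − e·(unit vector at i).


S = (7, 11, 8), error at position 5, error magnitude e = 2, c = [5, 3, 2, 10, 12].

Step 1: column multipliers v_i = (∏_{j≠i}(α_i − α_j))^{−1} mod 13.
  i = 1 (α = 12): (12−11)(12−4)(12−8)(12−9) = 1·8·4·3 = 96 ≡ 5, so v_1 = 5^{−1} = 8 (mod 13).
  i = 2 (α = 11): (11−12)(11−4)(11−8)(11−9) = (−1)·7·3·2 = −42 ≡ 10, so v_2 = 10^{−1} = 4 (mod 13).
  i = 3 (α = 4): (4−12)(4−11)(4−8)(4−9) = (−8)·(−7)·(−4)·(−5) = 1120 ≡ 2, so v_3 = 2^{−1} = 7 (mod 13).
  i = 4 (α = 8): (8−12)(8−11)(8−4)(8−9) = (−4)·(−3)·4·(−1) = −48 ≡ 4, so v_4 = 4^{−1} = 10 (mod 13).
  i = 5 (α = 9): (9−12)(9−11)(9−4)(9−8) = (−3)·(−2)·5·1 = 30 ≡ 4, so v_5 = 4^{−1} = 10 (mod 13).
  v = [8, 4, 7, 10, 10].
Step 2: syndromes of r = [5, 3, 2, 10, 1] (all sums mod 13).
  S_0 = Σ v_i r_i = 8·5 + 4·3 + 7·2 + 10·10 + 10·1 = 176 ≡ 7.
  S_1 = Σ v_i α_i r_i = 8·12·5 + 4·11·3 + 7·4·2 + 10·8·10 + 10·9·1 = 1558 ≡ 11.
  α_i^2 mod 13 = [1, 4, 3, 12, 3].
  S_2 = Σ v_i α_i^2 r_i = 8·1·5 + 4·4·3 + 7·3·2 + 10·12·10 + 10·3·1 = 1360 ≡ 8.
  S = (7, 11, 8) ≠ 0, so r is not a codeword (an error is present).
Step 3: locate the error. For a single error e at position i, S_ℓ = v_i·e·α_i^ℓ, so α_err = S_1/S_0.
  S_0^{−1} = 7^{−1} = 2 (mod 13), so α_err = 11·2 = 22 ≡ 9 = α_5. Error position i = 5.
  Consistency check: S_2/S_1 = 8·6 = 48 ≡ 9 = α_err ✓ (single-error assumption holds).
Step 4: error magnitude e = S_0/v_5 = S_0·∏_{j≠5}(α_5 − α_j) = 7·4 = 28 ≡ 2 (mod 13).
Step 5: correct position 5: c_5 = r_5 − e = 1 − 2 ≡ 12 (mod 13). Hence c = [5, 3, 2, 10, 12].
  Check: interpolating c through the α_i gives m(x) = 7 + 2·x (degree < 2) with m(α_i) = c_i for every i, so c is indeed a codeword.


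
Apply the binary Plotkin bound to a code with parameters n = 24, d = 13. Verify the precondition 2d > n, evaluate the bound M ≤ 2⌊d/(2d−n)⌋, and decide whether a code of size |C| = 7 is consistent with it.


Plotkin bound M ≤ 12; given |C| = 7 ≤ bound (satisfied).

Check applicability: 2d = 26, n = 24.
2d − n = 2 > 0, so Plotkin applies.
Compute d/(2d−n) = 13/2 ≈ 6.5000.
⌊d/(2d−n)⌋ = 6.
Plotkin bound: M ≤ 2·6 = 12.
Given |C| = 7, check: satisfied.
This |C| is below the Plotkin bound.


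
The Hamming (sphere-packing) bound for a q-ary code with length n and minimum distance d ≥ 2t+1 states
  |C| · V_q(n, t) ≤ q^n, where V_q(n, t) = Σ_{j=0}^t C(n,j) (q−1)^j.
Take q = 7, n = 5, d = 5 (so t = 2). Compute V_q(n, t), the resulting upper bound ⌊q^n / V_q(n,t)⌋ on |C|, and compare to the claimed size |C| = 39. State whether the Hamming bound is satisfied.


V_q(n, t) = 391, q^n = 16807, Hamming bound = 42, |C| = 39 ≤ bound (satisfied).

Step 1: Compute V_q(n, t) = Σ_{j=0}^2 C(n, j) (q−1)^j.
  j = 0: C(5,0)·(6)^0 = 1·1 = 1.
  j = 1: C(5,1)·(6)^1 = 5·6 = 30.
  j = 2: C(5,2)·(6)^2 = 10·36 = 360.
  V_q(n, t) = 1 + 30 + 360 = 391.
Step 2: q^n = 7^5 = 16807.
Step 3: Hamming bound ⌊q^n / V_q(n,t)⌋ = ⌊16807/391⌋ = 42.
Step 4: Compare |C| = 39 to 42: satisfied.
The claimed |C| lies below the Hamming bound.


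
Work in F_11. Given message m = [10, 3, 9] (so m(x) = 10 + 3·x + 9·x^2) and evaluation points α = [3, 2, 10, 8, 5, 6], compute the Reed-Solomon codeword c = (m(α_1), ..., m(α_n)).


c = [1, 8, 5, 5, 8, 0]

Message polynomial: m(x) = 10 + 3·x + 9·x^2 (mod 11).
For each evaluation point α_i, compute m(α_i) mod 11:
  α_1 = 3: Horner steps 9 → 8 → 1, so m(3) = 1.
  α_2 = 2: Horner steps 9 → 10 → 8, so m(2) = 8.
  α_3 = 10: Horner steps 9 → 5 → 5, so m(10) = 5.
  α_4 = 8: Horner steps 9 → 9 → 5, so m(8) = 5.
  α_5 = 5: Horner steps 9 → 4 → 8, so m(5) = 8.
  α_6 = 6: Horner steps 9 → 2 → 0, so m(6) = 0.
Codeword c = [1, 8, 5, 5, 8, 0] ∈ F_11^6.


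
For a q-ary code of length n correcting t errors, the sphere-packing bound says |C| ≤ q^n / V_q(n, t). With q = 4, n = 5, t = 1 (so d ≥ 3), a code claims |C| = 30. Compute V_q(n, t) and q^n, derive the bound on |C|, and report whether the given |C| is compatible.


V_q(n, t) = 16, q^n = 1024, Hamming bound = 64, |C| = 30 ≤ bound (satisfied).

Step 1: Compute V_q(n, t) = Σ_{j=0}^1 C(n, j) (q−1)^j.
  j = 0: C(5,0)·(3)^0 = 1·1 = 1.
  j = 1: C(5,1)·(3)^1 = 5·3 = 15.
  V_q(n, t) = 1 + 15 = 16.
Step 2: q^n = 4^5 = 1024.
Step 3: Hamming bound ⌊q^n / V_q(n,t)⌋ = ⌊1024/16⌋ = 64.
Step 4: Compare |C| = 30 to 64: satisfied.
The claimed |C| lies below the Hamming bound.


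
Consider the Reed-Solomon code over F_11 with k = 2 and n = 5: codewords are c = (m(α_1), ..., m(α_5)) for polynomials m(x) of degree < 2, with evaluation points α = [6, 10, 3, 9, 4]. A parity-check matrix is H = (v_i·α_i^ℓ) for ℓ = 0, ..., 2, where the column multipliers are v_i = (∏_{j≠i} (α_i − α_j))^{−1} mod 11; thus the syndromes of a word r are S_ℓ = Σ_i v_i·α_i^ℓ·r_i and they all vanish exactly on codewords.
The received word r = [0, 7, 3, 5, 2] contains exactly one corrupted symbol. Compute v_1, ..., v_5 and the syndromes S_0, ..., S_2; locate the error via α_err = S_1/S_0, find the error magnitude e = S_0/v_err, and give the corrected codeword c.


S = (7, 8, 6), error at position 4, error magnitude e = 8, c = [0, 7, 3, 8, 2].

Step 1: column multipliers v_i = (∏_{j≠i}(α_i − α_j))^{−1} mod 11.
  i = 1 (α = 6): (6−10)(6−3)(6−9)(6−4) = (−4)·3·(−3)·2 = 72 ≡ 6, so v_1 = 6^{−1} = 2 (mod 11).
  i = 2 (α = 10): (10−6)(10−3)(10−9)(10−4) = 4·7·1·6 = 168 ≡ 3, so v_2 = 3^{−1} = 4 (mod 11).
  i = 3 (α = 3): (3−6)(3−10)(3−9)(3−4) = (−3)·(−7)·(−6)·(−1) = 126 ≡ 5, so v_3 = 5^{−1} = 9 (mod 11).
  i = 4 (α = 9): (9−6)(9−10)(9−3)(9−4) = 3·(−1)·6·5 = −90 ≡ 9, so v_4 = 9^{−1} = 5 (mod 11).
  i = 5 (α = 4): (4−6)(4−10)(4−3)(4−9) = (−2)·(−6)·1·(−5) = −60 ≡ 6, so v_5 = 6^{−1} = 2 (mod 11).
  v = [2, 4, 9, 5, 2].
Step 2: syndromes of r = [0, 7, 3, 5, 2] (all sums mod 11).
  S_0 = Σ v_i r_i = 2·0 + 4·7 + 9·3 + 5·5 + 2·2 = 84 ≡ 7.
  S_1 = Σ v_i α_i r_i = 2·6·0 + 4·10·7 + 9·3·3 + 5·9·5 + 2·4·2 = 602 ≡ 8.
  α_i^2 mod 11 = [3, 1, 9, 4, 5].
  S_2 = Σ v_i α_i^2 r_i = 2·3·0 + 4·1·7 + 9·9·3 + 5·4·5 + 2·5·2 = 391 ≡ 6.
  S = (7, 8, 6) ≠ 0, so r is not a codeword (an error is present).
Step 3: locate the error. For a single error e at position i, S_ℓ = v_i·e·α_i^ℓ, so α_err = S_1/S_0.
  S_0^{−1} = 7^{−1} = 8 (mod 11), so α_err = 8·8 = 64 ≡ 9 = α_4. Error position i = 4.
  Consistency check: S_2/S_1 = 6·7 = 42 ≡ 9 = α_err ✓ (single-error assumption holds).
Step 4: error magnitude e = S_0/v_4 = S_0·∏_{j≠4}(α_4 − α_j) = 7·9 = 63 ≡ 8 (mod 11).
Step 5: correct position 4: c_4 = r_4 − e = 5 − 8 ≡ 8 (mod 11). Hence c = [0, 7, 3, 8, 2].
  Check: interpolating c through the α_i gives m(x) = 6 + 10·x (degree < 2) with m(α_i) = c_i for every i, so c is indeed a codeword.


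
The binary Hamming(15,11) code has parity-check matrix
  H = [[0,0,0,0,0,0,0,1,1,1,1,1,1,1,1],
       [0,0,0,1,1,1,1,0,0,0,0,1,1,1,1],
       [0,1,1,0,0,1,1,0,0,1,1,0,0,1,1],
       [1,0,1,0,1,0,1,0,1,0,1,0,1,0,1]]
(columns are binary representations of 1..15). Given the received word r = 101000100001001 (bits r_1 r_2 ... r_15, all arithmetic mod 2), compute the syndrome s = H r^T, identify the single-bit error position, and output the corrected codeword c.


s = (0, 1, 1, 0)^T, error position = 6, corrected codeword c = 101001100001001

Compute s = H r^T mod 2 one row at a time:
  s_1 = 0 + 0 + 0 + 0 + 1 + 0 + 0 + 1 = 2 ≡ 0 (mod 2).
  s_2 = 0 + 0 + 0 + 1 + 1 + 0 + 0 + 1 = 3 ≡ 1 (mod 2).
  s_3 = 0 + 1 + 0 + 1 + 0 + 0 + 0 + 1 = 3 ≡ 1 (mod 2).
  s_4 = 1 + 1 + 0 + 1 + 0 + 0 + 0 + 1 = 4 ≡ 0 (mod 2).
s = (0, 1, 1, 0)^T — this equals column 6 of H (binary 0110), so error is at position 6.
Correct: flip bit 6 of r = 101000100001001 to get c = 101001100001001.


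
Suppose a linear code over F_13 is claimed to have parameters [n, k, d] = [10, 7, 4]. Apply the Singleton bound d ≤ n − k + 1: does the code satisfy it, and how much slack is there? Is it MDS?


Singleton RHS = n − k + 1 = 4, slack = 0, bound satisfied, MDS.

Singleton bound: d ≤ n − k + 1.
Here n = 10, k = 7, so n − k + 1 = 4.
Given d = 4, check d ≤ 4: YES.
Slack = (n − k + 1) − d = 0.
The code is MDS (slack = 0).
Description: the claimed parameters are [10, 7, 4]_13; such a code would be MDS (meets Singleton bound).


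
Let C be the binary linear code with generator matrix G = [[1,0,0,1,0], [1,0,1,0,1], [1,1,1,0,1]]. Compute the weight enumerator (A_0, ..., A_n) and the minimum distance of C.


Weight distribution: A_0 = 1, A_1 = 1, A_2 = 1, A_3 = 3, A_4 = 2. Minimum distance d = 1.

Enumerate all 2^3 = 8 messages m ∈ F_2^3.
For each, compute codeword c = mG in F_2^5, then tally its weight.
  m = 000 → c = 00000, weight = 0.
  m = 100 → c = 10010, weight = 2.
  m = 010 → c = 10101, weight = 3.
  m = 110 → c = 00111, weight = 3.
  m = 001 → c = 11101, weight = 4.
  m = 101 → c = 01111, weight = 4.
  m = 011 → c = 01000, weight = 1.
  m = 111 → c = 11010, weight = 3.
Tally weights:
  weight 0: 1 codewords.
  weight 1: 1 codewords.
  weight 2: 1 codewords.
  weight 3: 3 codewords.
  weight 4: 2 codewords.
Minimum distance d = smallest w > 0 with A_w > 0 = 1.
Sanity: Σ A_w = 8 = 2^3 = 8 ✓.


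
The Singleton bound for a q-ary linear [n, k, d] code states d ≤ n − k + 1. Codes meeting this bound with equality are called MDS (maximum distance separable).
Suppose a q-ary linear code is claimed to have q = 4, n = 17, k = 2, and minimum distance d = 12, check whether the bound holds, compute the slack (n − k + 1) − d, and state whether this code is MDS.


Singleton RHS = n − k + 1 = 16, slack = 4, bound satisfied, not MDS.

Singleton bound: d ≤ n − k + 1.
Here n = 17, k = 2, so n − k + 1 = 16.
Given d = 12, check d ≤ 16: YES.
Slack = (n − k + 1) − d = 4.
The code is NOT MDS (slack = 4 > 0).
Description: the claimed parameters are [17, 2, 12]_4; such a code would be non-MDS.


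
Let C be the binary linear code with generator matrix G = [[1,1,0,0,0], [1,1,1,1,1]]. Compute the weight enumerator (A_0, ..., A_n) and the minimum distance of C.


Weight distribution: A_0 = 1, A_2 = 1, A_3 = 1, A_5 = 1. Minimum distance d = 2.

Enumerate all 2^2 = 4 messages m ∈ F_2^2.
For each, compute codeword c = mG in F_2^5, then tally its weight.
  m = 00 → c = 00000, weight = 0.
  m = 10 → c = 11000, weight = 2.
  m = 01 → c = 11111, weight = 5.
  m = 11 → c = 00111, weight = 3.
Tally weights:
  weight 0: 1 codewords.
  weight 2: 1 codewords.
  weight 3: 1 codewords.
  weight 5: 1 codewords.
Minimum distance d = smallest w > 0 with A_w > 0 = 2.
Sanity: Σ A_w = 4 = 2^2 = 4 ✓.


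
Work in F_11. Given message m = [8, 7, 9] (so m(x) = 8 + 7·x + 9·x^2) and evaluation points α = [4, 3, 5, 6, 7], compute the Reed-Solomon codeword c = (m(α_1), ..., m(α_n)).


c = [4, 0, 4, 0, 3]

Message polynomial: m(x) = 8 + 7·x + 9·x^2 (mod 11).
For each evaluation point α_i, compute m(α_i) mod 11:
  α_1 = 4: Horner steps 9 → 10 → 4, so m(4) = 4.
  α_2 = 3: Horner steps 9 → 1 → 0, so m(3) = 0.
  α_3 = 5: Horner steps 9 → 8 → 4, so m(5) = 4.
  α_4 = 6: Horner steps 9 → 6 → 0, so m(6) = 0.
  α_5 = 7: Horner steps 9 → 4 → 3, so m(7) = 3.
Codeword c = [4, 0, 4, 0, 3] ∈ F_11^5.


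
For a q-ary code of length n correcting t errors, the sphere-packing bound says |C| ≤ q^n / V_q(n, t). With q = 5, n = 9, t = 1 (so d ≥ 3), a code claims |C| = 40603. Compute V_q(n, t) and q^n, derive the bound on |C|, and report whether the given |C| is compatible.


V_q(n, t) = 37, q^n = 1953125, Hamming bound = 52787, |C| = 40603 ≤ bound (satisfied).

Step 1: Compute V_q(n, t) = Σ_{j=0}^1 C(n, j) (q−1)^j.
  j = 0: C(9,0)·(4)^0 = 1·1 = 1.
  j = 1: C(9,1)·(4)^1 = 9·4 = 36.
  V_q(n, t) = 1 + 36 = 37.
Step 2: q^n = 5^9 = 1953125.
Step 3: Hamming bound ⌊q^n / V_q(n,t)⌋ = ⌊1953125/37⌋ = 52787.
Step 4: Compare |C| = 40603 to 52787: satisfied.
The claimed |C| lies below the Hamming bound.
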